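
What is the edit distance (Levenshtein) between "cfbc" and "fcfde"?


Computing edit distance: "cfbc" -> "fcfde"
DP table:
           f    c    f    d    e
      0    1    2    3    4    5
  c   1    1    1    2    3    4
  f   2    1    2    1    2    3
  b   3    2    2    2    2    3
  c   4    3    2    3    3    3
Edit distance = dp[4][5] = 3

3


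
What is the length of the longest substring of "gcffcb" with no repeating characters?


Input: "gcffcb"
Sliding window (track last position of each char):
  Position 0 ('g'): window [0,0] length 1 -- new best
  Position 1 ('c'): window [0,1] length 2 -- new best
  Position 2 ('f'): window [0,2] length 3 -- new best
  Position 3 ('f'): repeat (last at 2), move window start to 3
  Position 3 ('f'): window [3,3] length 1
  Position 4 ('c'): window [3,4] length 2
  Position 5 ('b'): window [3,5] length 3
Longest substring with no repeats: "gcf" with length 3

3


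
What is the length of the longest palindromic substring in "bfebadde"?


Input: "bfebadde"
Checking substrings for palindromes:
  [5:7] "dd" (len 2) => palindrome
Longest palindromic substring: "dd" with length 2

2


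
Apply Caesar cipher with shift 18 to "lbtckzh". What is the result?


Caesar cipher: shift "lbtckzh" by 18
  'l' (pos 11) + 18 = pos 3 = 'd'
  'b' (pos 1) + 18 = pos 19 = 't'
  't' (pos 19) + 18 = pos 11 = 'l'
  'c' (pos 2) + 18 = pos 20 = 'u'
  'k' (pos 10) + 18 = pos 2 = 'c'
  'z' (pos 25) + 18 = pos 17 = 'r'
  'h' (pos 7) + 18 = pos 25 = 'z'
Result: dtlucrz

dtlucrz


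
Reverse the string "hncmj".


Input: hncmj
Reading characters right to left:
  Position 4: 'j'
  Position 3: 'm'
  Position 2: 'c'
  Position 1: 'n'
  Position 0: 'h'
Reversed: jmcnh

jmcnh


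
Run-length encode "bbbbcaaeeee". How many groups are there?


Input: bbbbcaaeeee
Scanning for consecutive runs:
  Group 1: 'b' x 4 (positions 0-3)
  Group 2: 'c' x 1 (positions 4-4)
  Group 3: 'a' x 2 (positions 5-6)
  Group 4: 'e' x 4 (positions 7-10)
Total groups: 4

4


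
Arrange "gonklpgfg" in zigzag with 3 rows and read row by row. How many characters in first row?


Zigzag "gonklpgfg" into 3 rows:
Placing characters:
  'g' => row 0
  'o' => row 1
  'n' => row 2
  'k' => row 1
  'l' => row 0
  'p' => row 1
  'g' => row 2
  'f' => row 1
  'g' => row 0
Rows:
  Row 0: "glg"
  Row 1: "okpf"
  Row 2: "ng"
First row length: 3

3


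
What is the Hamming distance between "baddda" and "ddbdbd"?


Comparing "baddda" and "ddbdbd" position by position:
  Position 0: 'b' vs 'd' => differ
  Position 1: 'a' vs 'd' => differ
  Position 2: 'd' vs 'b' => differ
  Position 3: 'd' vs 'd' => same
  Position 4: 'd' vs 'b' => differ
  Position 5: 'a' vs 'd' => differ
Total differences (Hamming distance): 5

5


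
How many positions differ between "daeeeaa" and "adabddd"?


Comparing "daeeeaa" and "adabddd" position by position:
  Position 0: 'd' vs 'a' => DIFFER
  Position 1: 'a' vs 'd' => DIFFER
  Position 2: 'e' vs 'a' => DIFFER
  Position 3: 'e' vs 'b' => DIFFER
  Position 4: 'e' vs 'd' => DIFFER
  Position 5: 'a' vs 'd' => DIFFER
  Position 6: 'a' vs 'd' => DIFFER
Positions that differ: 7

7


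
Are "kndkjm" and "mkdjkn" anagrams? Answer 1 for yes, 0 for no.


Strings: "kndkjm", "mkdjkn"
Sorted first:  djkkmn
Sorted second: djkkmn
Sorted forms match => anagrams

1


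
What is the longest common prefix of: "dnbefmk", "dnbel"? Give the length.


Words: dnbefmk, dnbel
  Position 0: all 'd' => match
  Position 1: all 'n' => match
  Position 2: all 'b' => match
  Position 3: all 'e' => match
  Position 4: ('f', 'l') => mismatch, stop
LCP = "dnbe" (length 4)

4


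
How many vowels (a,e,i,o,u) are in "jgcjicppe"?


Input: jgcjicppe
Checking each character:
  'j' at position 0: consonant
  'g' at position 1: consonant
  'c' at position 2: consonant
  'j' at position 3: consonant
  'i' at position 4: vowel (running total: 1)
  'c' at position 5: consonant
  'p' at position 6: consonant
  'p' at position 7: consonant
  'e' at position 8: vowel (running total: 2)
Total vowels: 2

2


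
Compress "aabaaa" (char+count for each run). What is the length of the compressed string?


Input: aabaaa
Runs:
  'a' x 2 => "a2"
  'b' x 1 => "b1"
  'a' x 3 => "a3"
Compressed: "a2b1a3"
Compressed length: 6

6


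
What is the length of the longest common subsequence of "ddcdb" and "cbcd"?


LCS of "ddcdb" and "cbcd"
DP table:
           c    b    c    d
      0    0    0    0    0
  d   0    0    0    0    1
  d   0    0    0    0    1
  c   0    1    1    1    1
  d   0    1    1    1    2
  b   0    1    2    2    2
LCS length = dp[5][4] = 2

2


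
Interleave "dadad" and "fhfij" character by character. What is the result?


Interleaving "dadad" and "fhfij":
  Position 0: 'd' from first, 'f' from second => "df"
  Position 1: 'a' from first, 'h' from second => "ah"
  Position 2: 'd' from first, 'f' from second => "df"
  Position 3: 'a' from first, 'i' from second => "ai"
  Position 4: 'd' from first, 'j' from second => "dj"
Result: dfahdfaidj

dfahdfaidj


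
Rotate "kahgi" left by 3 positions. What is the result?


Input: "kahgi", rotate left by 3
First 3 characters: "kah"
Remaining characters: "gi"
Concatenate remaining + first: "gi" + "kah" = "gikah"

gikah


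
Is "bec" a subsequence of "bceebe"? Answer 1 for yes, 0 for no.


Check if "bec" is a subsequence of "bceebe"
Greedy scan:
  Position 0 ('b'): matches sub[0] = 'b'
  Position 1 ('c'): no match needed
  Position 2 ('e'): matches sub[1] = 'e'
  Position 3 ('e'): no match needed
  Position 4 ('b'): no match needed
  Position 5 ('e'): no match needed
Only matched 2/3 characters => not a subsequence

0


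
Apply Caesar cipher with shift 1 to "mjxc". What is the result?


Caesar cipher: shift "mjxc" by 1
  'm' (pos 12) + 1 = pos 13 = 'n'
  'j' (pos 9) + 1 = pos 10 = 'k'
  'x' (pos 23) + 1 = pos 24 = 'y'
  'c' (pos 2) + 1 = pos 3 = 'd'
Result: nkyd

nkyd


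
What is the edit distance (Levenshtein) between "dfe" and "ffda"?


Computing edit distance: "dfe" -> "ffda"
DP table:
           f    f    d    a
      0    1    2    3    4
  d   1    1    2    2    3
  f   2    1    1    2    3
  e   3    2    2    2    3
Edit distance = dp[3][4] = 3

3


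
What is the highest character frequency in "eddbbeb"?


Input: eddbbeb
Character counts:
  'b': 3
  'd': 2
  'e': 2
Maximum frequency: 3

3


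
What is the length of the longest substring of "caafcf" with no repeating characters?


Input: "caafcf"
Sliding window (track last position of each char):
  Position 0 ('c'): window [0,0] length 1 -- new best
  Position 1 ('a'): window [0,1] length 2 -- new best
  Position 2 ('a'): repeat (last at 1), move window start to 2
  Position 2 ('a'): window [2,2] length 1
  Position 3 ('f'): window [2,3] length 2
  Position 4 ('c'): window [2,4] length 3 -- new best
  Position 5 ('f'): repeat (last at 3), move window start to 4
  Position 5 ('f'): window [4,5] length 2
Longest substring with no repeats: "afc" with length 3

3


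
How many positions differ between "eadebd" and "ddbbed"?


Comparing "eadebd" and "ddbbed" position by position:
  Position 0: 'e' vs 'd' => DIFFER
  Position 1: 'a' vs 'd' => DIFFER
  Position 2: 'd' vs 'b' => DIFFER
  Position 3: 'e' vs 'b' => DIFFER
  Position 4: 'b' vs 'e' => DIFFER
  Position 5: 'd' vs 'd' => same
Positions that differ: 5

5


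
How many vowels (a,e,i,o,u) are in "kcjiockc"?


Input: kcjiockc
Checking each character:
  'k' at position 0: consonant
  'c' at position 1: consonant
  'j' at position 2: consonant
  'i' at position 3: vowel (running total: 1)
  'o' at position 4: vowel (running total: 2)
  'c' at position 5: consonant
  'k' at position 6: consonant
  'c' at position 7: consonant
Total vowels: 2

2


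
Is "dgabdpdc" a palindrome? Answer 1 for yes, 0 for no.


Input: dgabdpdc
Reversed: cdpdbagd
  Compare pos 0 ('d') with pos 7 ('c'): MISMATCH
  Compare pos 1 ('g') with pos 6 ('d'): MISMATCH
  Compare pos 2 ('a') with pos 5 ('p'): MISMATCH
  Compare pos 3 ('b') with pos 4 ('d'): MISMATCH
Result: not a palindrome

0


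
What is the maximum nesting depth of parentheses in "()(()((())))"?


Input: "()(()((())))"
Tracking depth:
  Position 0 '(': depth becomes 1
  Position 1 ')': depth becomes 0
  Position 2 '(': depth becomes 1
  Position 3 '(': depth becomes 2
  Position 4 ')': depth becomes 1
  Position 5 '(': depth becomes 2
  Position 6 '(': depth becomes 3
  Position 7 '(': depth becomes 4
  Position 8 ')': depth becomes 3
  Position 9 ')': depth becomes 2
  Position 10 ')': depth becomes 1
  Position 11 ')': depth becomes 0
Maximum depth reached: 4

4


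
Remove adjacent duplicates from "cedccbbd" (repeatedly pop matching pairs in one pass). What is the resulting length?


Input: cedccbbd
Stack-based adjacent duplicate removal:
  Read 'c': push. Stack: c
  Read 'e': push. Stack: ce
  Read 'd': push. Stack: ced
  Read 'c': push. Stack: cedc
  Read 'c': matches stack top 'c' => pop. Stack: ced
  Read 'b': push. Stack: cedb
  Read 'b': matches stack top 'b' => pop. Stack: ced
  Read 'd': matches stack top 'd' => pop. Stack: ce
Final stack: "ce" (length 2)

2


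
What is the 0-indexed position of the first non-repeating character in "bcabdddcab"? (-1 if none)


Input: bcabdddcab
Character frequencies:
  'a': 2
  'b': 3
  'c': 2
  'd': 3
Scanning left to right for freq == 1:
  Position 0 ('b'): freq=3, skip
  Position 1 ('c'): freq=2, skip
  Position 2 ('a'): freq=2, skip
  Position 3 ('b'): freq=3, skip
  Position 4 ('d'): freq=3, skip
  Position 5 ('d'): freq=3, skip
  Position 6 ('d'): freq=3, skip
  Position 7 ('c'): freq=2, skip
  Position 8 ('a'): freq=2, skip
  Position 9 ('b'): freq=3, skip
  No unique character found => answer = -1

-1


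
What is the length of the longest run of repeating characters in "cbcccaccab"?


Input: "cbcccaccab"
Scanning for longest run:
  Position 1 ('b'): new char, reset run to 1
  Position 2 ('c'): new char, reset run to 1
  Position 3 ('c'): continues run of 'c', length=2
  Position 4 ('c'): continues run of 'c', length=3
  Position 5 ('a'): new char, reset run to 1
  Position 6 ('c'): new char, reset run to 1
  Position 7 ('c'): continues run of 'c', length=2
  Position 8 ('a'): new char, reset run to 1
  Position 9 ('b'): new char, reset run to 1
Longest run: 'c' with length 3

3


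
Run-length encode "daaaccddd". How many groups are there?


Input: daaaccddd
Scanning for consecutive runs:
  Group 1: 'd' x 1 (positions 0-0)
  Group 2: 'a' x 3 (positions 1-3)
  Group 3: 'c' x 2 (positions 4-5)
  Group 4: 'd' x 3 (positions 6-8)
Total groups: 4

4


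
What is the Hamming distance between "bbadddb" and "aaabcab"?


Comparing "bbadddb" and "aaabcab" position by position:
  Position 0: 'b' vs 'a' => differ
  Position 1: 'b' vs 'a' => differ
  Position 2: 'a' vs 'a' => same
  Position 3: 'd' vs 'b' => differ
  Position 4: 'd' vs 'c' => differ
  Position 5: 'd' vs 'a' => differ
  Position 6: 'b' vs 'b' => same
Total differences (Hamming distance): 5

5


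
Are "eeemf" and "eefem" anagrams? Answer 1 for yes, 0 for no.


Strings: "eeemf", "eefem"
Sorted first:  eeefm
Sorted second: eeefm
Sorted forms match => anagrams

1


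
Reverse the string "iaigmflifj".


Input: iaigmflifj
Reading characters right to left:
  Position 9: 'j'
  Position 8: 'f'
  Position 7: 'i'
  Position 6: 'l'
  Position 5: 'f'
  Position 4: 'm'
  Position 3: 'g'
  Position 2: 'i'
  Position 1: 'a'
  Position 0: 'i'
Reversed: jfilfmgiai

jfilfmgiai


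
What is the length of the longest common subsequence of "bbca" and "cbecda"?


LCS of "bbca" and "cbecda"
DP table:
           c    b    e    c    d    a
      0    0    0    0    0    0    0
  b   0    0    1    1    1    1    1
  b   0    0    1    1    1    1    1
  c   0    1    1    1    2    2    2
  a   0    1    1    1    2    2    3
LCS length = dp[4][6] = 3

3


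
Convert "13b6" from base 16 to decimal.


Input: "13b6" in base 16
Positional expansion:
  Digit '1' (value 1) x 16^3 = 4096
  Digit '3' (value 3) x 16^2 = 768
  Digit 'b' (value 11) x 16^1 = 176
  Digit '6' (value 6) x 16^0 = 6
Sum = 5046

5046


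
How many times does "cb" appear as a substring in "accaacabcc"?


Searching for "cb" in "accaacabcc"
Scanning each position:
  Position 0: "ac" => no
  Position 1: "cc" => no
  Position 2: "ca" => no
  Position 3: "aa" => no
  Position 4: "ac" => no
  Position 5: "ca" => no
  Position 6: "ab" => no
  Position 7: "bc" => no
  Position 8: "cc" => no
Total occurrences: 0

0


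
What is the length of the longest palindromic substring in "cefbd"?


Input: "cefbd"
Checking substrings for palindromes:
  No multi-char palindromic substrings found
Longest palindromic substring: "c" with length 1

1


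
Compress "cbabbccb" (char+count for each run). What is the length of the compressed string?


Input: cbabbccb
Runs:
  'c' x 1 => "c1"
  'b' x 1 => "b1"
  'a' x 1 => "a1"
  'b' x 2 => "b2"
  'c' x 2 => "c2"
  'b' x 1 => "b1"
Compressed: "c1b1a1b2c2b1"
Compressed length: 12

12


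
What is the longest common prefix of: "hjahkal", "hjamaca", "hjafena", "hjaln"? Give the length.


Words: hjahkal, hjamaca, hjafena, hjaln
  Position 0: all 'h' => match
  Position 1: all 'j' => match
  Position 2: all 'a' => match
  Position 3: ('h', 'm', 'f', 'l') => mismatch, stop
LCP = "hja" (length 3)

3


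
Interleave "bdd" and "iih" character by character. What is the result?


Interleaving "bdd" and "iih":
  Position 0: 'b' from first, 'i' from second => "bi"
  Position 1: 'd' from first, 'i' from second => "di"
  Position 2: 'd' from first, 'h' from second => "dh"
Result: bididh

bididh


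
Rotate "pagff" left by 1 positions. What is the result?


Input: "pagff", rotate left by 1
First 1 characters: "p"
Remaining characters: "agff"
Concatenate remaining + first: "agff" + "p" = "agffp"

agffp


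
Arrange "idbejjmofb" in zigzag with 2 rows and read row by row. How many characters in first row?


Zigzag "idbejjmofb" into 2 rows:
Placing characters:
  'i' => row 0
  'd' => row 1
  'b' => row 0
  'e' => row 1
  'j' => row 0
  'j' => row 1
  'm' => row 0
  'o' => row 1
  'f' => row 0
  'b' => row 1
Rows:
  Row 0: "ibjmf"
  Row 1: "dejob"
First row length: 5

5


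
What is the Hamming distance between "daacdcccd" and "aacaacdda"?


Comparing "daacdcccd" and "aacaacdda" position by position:
  Position 0: 'd' vs 'a' => differ
  Position 1: 'a' vs 'a' => same
  Position 2: 'a' vs 'c' => differ
  Position 3: 'c' vs 'a' => differ
  Position 4: 'd' vs 'a' => differ
  Position 5: 'c' vs 'c' => same
  Position 6: 'c' vs 'd' => differ
  Position 7: 'c' vs 'd' => differ
  Position 8: 'd' vs 'a' => differ
Total differences (Hamming distance): 7

7


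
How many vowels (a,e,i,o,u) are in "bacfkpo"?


Input: bacfkpo
Checking each character:
  'b' at position 0: consonant
  'a' at position 1: vowel (running total: 1)
  'c' at position 2: consonant
  'f' at position 3: consonant
  'k' at position 4: consonant
  'p' at position 5: consonant
  'o' at position 6: vowel (running total: 2)
Total vowels: 2

2


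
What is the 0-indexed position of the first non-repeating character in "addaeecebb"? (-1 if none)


Input: addaeecebb
Character frequencies:
  'a': 2
  'b': 2
  'c': 1
  'd': 2
  'e': 3
Scanning left to right for freq == 1:
  Position 0 ('a'): freq=2, skip
  Position 1 ('d'): freq=2, skip
  Position 2 ('d'): freq=2, skip
  Position 3 ('a'): freq=2, skip
  Position 4 ('e'): freq=3, skip
  Position 5 ('e'): freq=3, skip
  Position 6 ('c'): unique! => answer = 6

6


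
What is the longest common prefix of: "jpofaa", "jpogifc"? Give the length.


Words: jpofaa, jpogifc
  Position 0: all 'j' => match
  Position 1: all 'p' => match
  Position 2: all 'o' => match
  Position 3: ('f', 'g') => mismatch, stop
LCP = "jpo" (length 3)

3


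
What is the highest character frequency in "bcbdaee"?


Input: bcbdaee
Character counts:
  'a': 1
  'b': 2
  'c': 1
  'd': 1
  'e': 2
Maximum frequency: 2

2


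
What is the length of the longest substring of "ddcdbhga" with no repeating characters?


Input: "ddcdbhga"
Sliding window (track last position of each char):
  Position 0 ('d'): window [0,0] length 1 -- new best
  Position 1 ('d'): repeat (last at 0), move window start to 1
  Position 1 ('d'): window [1,1] length 1
  Position 2 ('c'): window [1,2] length 2 -- new best
  Position 3 ('d'): repeat (last at 1), move window start to 2
  Position 3 ('d'): window [2,3] length 2
  Position 4 ('b'): window [2,4] length 3 -- new best
  Position 5 ('h'): window [2,5] length 4 -- new best
  Position 6 ('g'): window [2,6] length 5 -- new best
  Position 7 ('a'): window [2,7] length 6 -- new best
Longest substring with no repeats: "cdbhga" with length 6

6


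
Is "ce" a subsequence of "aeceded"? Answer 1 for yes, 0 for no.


Check if "ce" is a subsequence of "aeceded"
Greedy scan:
  Position 0 ('a'): no match needed
  Position 1 ('e'): no match needed
  Position 2 ('c'): matches sub[0] = 'c'
  Position 3 ('e'): matches sub[1] = 'e'
  Position 4 ('d'): no match needed
  Position 5 ('e'): no match needed
  Position 6 ('d'): no match needed
All 2 characters matched => is a subsequence

1


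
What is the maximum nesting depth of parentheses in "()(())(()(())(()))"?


Input: "()(())(()(())(()))"
Tracking depth:
  Position 0 '(': depth becomes 1
  Position 1 ')': depth becomes 0
  Position 2 '(': depth becomes 1
  Position 3 '(': depth becomes 2
  Position 4 ')': depth becomes 1
  Position 5 ')': depth becomes 0
  Position 6 '(': depth becomes 1
  Position 7 '(': depth becomes 2
  Position 8 ')': depth becomes 1
  Position 9 '(': depth becomes 2
  Position 10 '(': depth becomes 3
  Position 11 ')': depth becomes 2
  Position 12 ')': depth becomes 1
  Position 13 '(': depth becomes 2
  Position 14 '(': depth becomes 3
  Position 15 ')': depth becomes 2
  Position 16 ')': depth becomes 1
  Position 17 ')': depth becomes 0
Maximum depth reached: 3

3


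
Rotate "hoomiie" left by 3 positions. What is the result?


Input: "hoomiie", rotate left by 3
First 3 characters: "hoo"
Remaining characters: "miie"
Concatenate remaining + first: "miie" + "hoo" = "miiehoo"

miiehoo


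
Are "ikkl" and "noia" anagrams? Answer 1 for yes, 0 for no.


Strings: "ikkl", "noia"
Sorted first:  ikkl
Sorted second: aino
Differ at position 0: 'i' vs 'a' => not anagrams

0


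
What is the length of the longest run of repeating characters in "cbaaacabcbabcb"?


Input: "cbaaacabcbabcb"
Scanning for longest run:
  Position 1 ('b'): new char, reset run to 1
  Position 2 ('a'): new char, reset run to 1
  Position 3 ('a'): continues run of 'a', length=2
  Position 4 ('a'): continues run of 'a', length=3
  Position 5 ('c'): new char, reset run to 1
  Position 6 ('a'): new char, reset run to 1
  Position 7 ('b'): new char, reset run to 1
  Position 8 ('c'): new char, reset run to 1
  Position 9 ('b'): new char, reset run to 1
  Position 10 ('a'): new char, reset run to 1
  Position 11 ('b'): new char, reset run to 1
  Position 12 ('c'): new char, reset run to 1
  Position 13 ('b'): new char, reset run to 1
Longest run: 'a' with length 3

3


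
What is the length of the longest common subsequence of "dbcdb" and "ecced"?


LCS of "dbcdb" and "ecced"
DP table:
           e    c    c    e    d
      0    0    0    0    0    0
  d   0    0    0    0    0    1
  b   0    0    0    0    0    1
  c   0    0    1    1    1    1
  d   0    0    1    1    1    2
  b   0    0    1    1    1    2
LCS length = dp[5][5] = 2

2


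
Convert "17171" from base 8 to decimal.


Input: "17171" in base 8
Positional expansion:
  Digit '1' (value 1) x 8^4 = 4096
  Digit '7' (value 7) x 8^3 = 3584
  Digit '1' (value 1) x 8^2 = 64
  Digit '7' (value 7) x 8^1 = 56
  Digit '1' (value 1) x 8^0 = 1
Sum = 7801

7801


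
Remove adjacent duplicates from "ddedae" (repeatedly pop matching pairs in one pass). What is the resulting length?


Input: ddedae
Stack-based adjacent duplicate removal:
  Read 'd': push. Stack: d
  Read 'd': matches stack top 'd' => pop. Stack: (empty)
  Read 'e': push. Stack: e
  Read 'd': push. Stack: ed
  Read 'a': push. Stack: eda
  Read 'e': push. Stack: edae
Final stack: "edae" (length 4)

4


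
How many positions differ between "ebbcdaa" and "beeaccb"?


Comparing "ebbcdaa" and "beeaccb" position by position:
  Position 0: 'e' vs 'b' => DIFFER
  Position 1: 'b' vs 'e' => DIFFER
  Position 2: 'b' vs 'e' => DIFFER
  Position 3: 'c' vs 'a' => DIFFER
  Position 4: 'd' vs 'c' => DIFFER
  Position 5: 'a' vs 'c' => DIFFER
  Position 6: 'a' vs 'b' => DIFFER
Positions that differ: 7

7


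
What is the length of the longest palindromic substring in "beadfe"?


Input: "beadfe"
Checking substrings for palindromes:
  No multi-char palindromic substrings found
Longest palindromic substring: "b" with length 1

1


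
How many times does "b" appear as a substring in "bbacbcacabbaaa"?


Searching for "b" in "bbacbcacabbaaa"
Scanning each position:
  Position 0: "b" => MATCH
  Position 1: "b" => MATCH
  Position 2: "a" => no
  Position 3: "c" => no
  Position 4: "b" => MATCH
  Position 5: "c" => no
  Position 6: "a" => no
  Position 7: "c" => no
  Position 8: "a" => no
  Position 9: "b" => MATCH
  Position 10: "b" => MATCH
  Position 11: "a" => no
  Position 12: "a" => no
  Position 13: "a" => no
Total occurrences: 5

5


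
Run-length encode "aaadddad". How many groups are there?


Input: aaadddad
Scanning for consecutive runs:
  Group 1: 'a' x 3 (positions 0-2)
  Group 2: 'd' x 3 (positions 3-5)
  Group 3: 'a' x 1 (positions 6-6)
  Group 4: 'd' x 1 (positions 7-7)
Total groups: 4

4


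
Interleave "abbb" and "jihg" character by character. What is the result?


Interleaving "abbb" and "jihg":
  Position 0: 'a' from first, 'j' from second => "aj"
  Position 1: 'b' from first, 'i' from second => "bi"
  Position 2: 'b' from first, 'h' from second => "bh"
  Position 3: 'b' from first, 'g' from second => "bg"
Result: ajbibhbg

ajbibhbg


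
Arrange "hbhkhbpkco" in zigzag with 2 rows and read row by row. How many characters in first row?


Zigzag "hbhkhbpkco" into 2 rows:
Placing characters:
  'h' => row 0
  'b' => row 1
  'h' => row 0
  'k' => row 1
  'h' => row 0
  'b' => row 1
  'p' => row 0
  'k' => row 1
  'c' => row 0
  'o' => row 1
Rows:
  Row 0: "hhhpc"
  Row 1: "bkbko"
First row length: 5

5


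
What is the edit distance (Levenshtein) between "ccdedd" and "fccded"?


Computing edit distance: "ccdedd" -> "fccded"
DP table:
           f    c    c    d    e    d
      0    1    2    3    4    5    6
  c   1    1    1    2    3    4    5
  c   2    2    1    1    2    3    4
  d   3    3    2    2    1    2    3
  e   4    4    3    3    2    1    2
  d   5    5    4    4    3    2    1
  d   6    6    5    5    4    3    2
Edit distance = dp[6][6] = 2

2


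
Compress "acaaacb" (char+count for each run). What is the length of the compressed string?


Input: acaaacb
Runs:
  'a' x 1 => "a1"
  'c' x 1 => "c1"
  'a' x 3 => "a3"
  'c' x 1 => "c1"
  'b' x 1 => "b1"
Compressed: "a1c1a3c1b1"
Compressed length: 10

10


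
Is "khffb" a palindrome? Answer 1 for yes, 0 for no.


Input: khffb
Reversed: bffhk
  Compare pos 0 ('k') with pos 4 ('b'): MISMATCH
  Compare pos 1 ('h') with pos 3 ('f'): MISMATCH
Result: not a palindrome

0


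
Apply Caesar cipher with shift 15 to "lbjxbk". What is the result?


Caesar cipher: shift "lbjxbk" by 15
  'l' (pos 11) + 15 = pos 0 = 'a'
  'b' (pos 1) + 15 = pos 16 = 'q'
  'j' (pos 9) + 15 = pos 24 = 'y'
  'x' (pos 23) + 15 = pos 12 = 'm'
  'b' (pos 1) + 15 = pos 16 = 'q'
  'k' (pos 10) + 15 = pos 25 = 'z'
Result: aqymqz

aqymqz


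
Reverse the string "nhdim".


Input: nhdim
Reading characters right to left:
  Position 4: 'm'
  Position 3: 'i'
  Position 2: 'd'
  Position 1: 'h'
  Position 0: 'n'
Reversed: midhn

midhn


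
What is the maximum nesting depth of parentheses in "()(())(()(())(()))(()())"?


Input: "()(())(()(())(()))(()())"
Tracking depth:
  Position 0 '(': depth becomes 1
  Position 1 ')': depth becomes 0
  Position 2 '(': depth becomes 1
  Position 3 '(': depth becomes 2
  Position 4 ')': depth becomes 1
  Position 5 ')': depth becomes 0
  Position 6 '(': depth becomes 1
  Position 7 '(': depth becomes 2
  Position 8 ')': depth becomes 1
  Position 9 '(': depth becomes 2
  Position 10 '(': depth becomes 3
  Position 11 ')': depth becomes 2
  Position 12 ')': depth becomes 1
  Position 13 '(': depth becomes 2
  Position 14 '(': depth becomes 3
  Position 15 ')': depth becomes 2
  Position 16 ')': depth becomes 1
  Position 17 ')': depth becomes 0
  Position 18 '(': depth becomes 1
  Position 19 '(': depth becomes 2
  Position 20 ')': depth becomes 1
  Position 21 '(': depth becomes 2
  Position 22 ')': depth becomes 1
  Position 23 ')': depth becomes 0
Maximum depth reached: 3

3


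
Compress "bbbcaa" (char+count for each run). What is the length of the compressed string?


Input: bbbcaa
Runs:
  'b' x 3 => "b3"
  'c' x 1 => "c1"
  'a' x 2 => "a2"
Compressed: "b3c1a2"
Compressed length: 6

6


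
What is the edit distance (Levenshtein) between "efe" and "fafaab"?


Computing edit distance: "efe" -> "fafaab"
DP table:
           f    a    f    a    a    b
      0    1    2    3    4    5    6
  e   1    1    2    3    4    5    6
  f   2    1    2    2    3    4    5
  e   3    2    2    3    3    4    5
Edit distance = dp[3][6] = 5

5


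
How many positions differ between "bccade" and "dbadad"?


Comparing "bccade" and "dbadad" position by position:
  Position 0: 'b' vs 'd' => DIFFER
  Position 1: 'c' vs 'b' => DIFFER
  Position 2: 'c' vs 'a' => DIFFER
  Position 3: 'a' vs 'd' => DIFFER
  Position 4: 'd' vs 'a' => DIFFER
  Position 5: 'e' vs 'd' => DIFFER
Positions that differ: 6

6


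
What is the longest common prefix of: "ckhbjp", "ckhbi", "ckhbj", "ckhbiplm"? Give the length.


Words: ckhbjp, ckhbi, ckhbj, ckhbiplm
  Position 0: all 'c' => match
  Position 1: all 'k' => match
  Position 2: all 'h' => match
  Position 3: all 'b' => match
  Position 4: ('j', 'i', 'j', 'i') => mismatch, stop
LCP = "ckhb" (length 4)

4


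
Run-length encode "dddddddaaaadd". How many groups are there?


Input: dddddddaaaadd
Scanning for consecutive runs:
  Group 1: 'd' x 7 (positions 0-6)
  Group 2: 'a' x 4 (positions 7-10)
  Group 3: 'd' x 2 (positions 11-12)
Total groups: 3

3


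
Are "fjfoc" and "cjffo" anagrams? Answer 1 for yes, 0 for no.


Strings: "fjfoc", "cjffo"
Sorted first:  cffjo
Sorted second: cffjo
Sorted forms match => anagrams

1


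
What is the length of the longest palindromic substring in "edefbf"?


Input: "edefbf"
Checking substrings for palindromes:
  [0:3] "ede" (len 3) => palindrome
  [3:6] "fbf" (len 3) => palindrome
Longest palindromic substring: "ede" with length 3

3


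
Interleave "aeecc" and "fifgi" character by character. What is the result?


Interleaving "aeecc" and "fifgi":
  Position 0: 'a' from first, 'f' from second => "af"
  Position 1: 'e' from first, 'i' from second => "ei"
  Position 2: 'e' from first, 'f' from second => "ef"
  Position 3: 'c' from first, 'g' from second => "cg"
  Position 4: 'c' from first, 'i' from second => "ci"
Result: afeiefcgci

afeiefcgci


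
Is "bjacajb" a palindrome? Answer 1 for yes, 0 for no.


Input: bjacajb
Reversed: bjacajb
  Compare pos 0 ('b') with pos 6 ('b'): match
  Compare pos 1 ('j') with pos 5 ('j'): match
  Compare pos 2 ('a') with pos 4 ('a'): match
Result: palindrome

1


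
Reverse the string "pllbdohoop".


Input: pllbdohoop
Reading characters right to left:
  Position 9: 'p'
  Position 8: 'o'
  Position 7: 'o'
  Position 6: 'h'
  Position 5: 'o'
  Position 4: 'd'
  Position 3: 'b'
  Position 2: 'l'
  Position 1: 'l'
  Position 0: 'p'
Reversed: poohodbllp

poohodbllp


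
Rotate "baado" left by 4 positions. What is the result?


Input: "baado", rotate left by 4
First 4 characters: "baad"
Remaining characters: "o"
Concatenate remaining + first: "o" + "baad" = "obaad"

obaad


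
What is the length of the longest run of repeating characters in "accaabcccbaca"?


Input: "accaabcccbaca"
Scanning for longest run:
  Position 1 ('c'): new char, reset run to 1
  Position 2 ('c'): continues run of 'c', length=2
  Position 3 ('a'): new char, reset run to 1
  Position 4 ('a'): continues run of 'a', length=2
  Position 5 ('b'): new char, reset run to 1
  Position 6 ('c'): new char, reset run to 1
  Position 7 ('c'): continues run of 'c', length=2
  Position 8 ('c'): continues run of 'c', length=3
  Position 9 ('b'): new char, reset run to 1
  Position 10 ('a'): new char, reset run to 1
  Position 11 ('c'): new char, reset run to 1
  Position 12 ('a'): new char, reset run to 1
Longest run: 'c' with length 3

3


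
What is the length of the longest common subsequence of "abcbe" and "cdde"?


LCS of "abcbe" and "cdde"
DP table:
           c    d    d    e
      0    0    0    0    0
  a   0    0    0    0    0
  b   0    0    0    0    0
  c   0    1    1    1    1
  b   0    1    1    1    1
  e   0    1    1    1    2
LCS length = dp[5][4] = 2

2


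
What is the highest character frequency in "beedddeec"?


Input: beedddeec
Character counts:
  'b': 1
  'c': 1
  'd': 3
  'e': 4
Maximum frequency: 4

4


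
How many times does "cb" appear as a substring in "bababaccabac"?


Searching for "cb" in "bababaccabac"
Scanning each position:
  Position 0: "ba" => no
  Position 1: "ab" => no
  Position 2: "ba" => no
  Position 3: "ab" => no
  Position 4: "ba" => no
  Position 5: "ac" => no
  Position 6: "cc" => no
  Position 7: "ca" => no
  Position 8: "ab" => no
  Position 9: "ba" => no
  Position 10: "ac" => no
Total occurrences: 0

0


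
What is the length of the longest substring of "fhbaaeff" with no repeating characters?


Input: "fhbaaeff"
Sliding window (track last position of each char):
  Position 0 ('f'): window [0,0] length 1 -- new best
  Position 1 ('h'): window [0,1] length 2 -- new best
  Position 2 ('b'): window [0,2] length 3 -- new best
  Position 3 ('a'): window [0,3] length 4 -- new best
  Position 4 ('a'): repeat (last at 3), move window start to 4
  Position 4 ('a'): window [4,4] length 1
  Position 5 ('e'): window [4,5] length 2
  Position 6 ('f'): window [4,6] length 3
  Position 7 ('f'): repeat (last at 6), move window start to 7
  Position 7 ('f'): window [7,7] length 1
Longest substring with no repeats: "fhba" with length 4

4


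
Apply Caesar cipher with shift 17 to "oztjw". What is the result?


Caesar cipher: shift "oztjw" by 17
  'o' (pos 14) + 17 = pos 5 = 'f'
  'z' (pos 25) + 17 = pos 16 = 'q'
  't' (pos 19) + 17 = pos 10 = 'k'
  'j' (pos 9) + 17 = pos 0 = 'a'
  'w' (pos 22) + 17 = pos 13 = 'n'
Result: fqkan

fqkan


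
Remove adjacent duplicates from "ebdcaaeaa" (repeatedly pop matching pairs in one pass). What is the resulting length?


Input: ebdcaaeaa
Stack-based adjacent duplicate removal:
  Read 'e': push. Stack: e
  Read 'b': push. Stack: eb
  Read 'd': push. Stack: ebd
  Read 'c': push. Stack: ebdc
  Read 'a': push. Stack: ebdca
  Read 'a': matches stack top 'a' => pop. Stack: ebdc
  Read 'e': push. Stack: ebdce
  Read 'a': push. Stack: ebdcea
  Read 'a': matches stack top 'a' => pop. Stack: ebdce
Final stack: "ebdce" (length 5)

5


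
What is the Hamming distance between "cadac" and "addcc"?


Comparing "cadac" and "addcc" position by position:
  Position 0: 'c' vs 'a' => differ
  Position 1: 'a' vs 'd' => differ
  Position 2: 'd' vs 'd' => same
  Position 3: 'a' vs 'c' => differ
  Position 4: 'c' vs 'c' => same
Total differences (Hamming distance): 3

3


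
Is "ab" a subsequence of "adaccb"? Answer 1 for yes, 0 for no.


Check if "ab" is a subsequence of "adaccb"
Greedy scan:
  Position 0 ('a'): matches sub[0] = 'a'
  Position 1 ('d'): no match needed
  Position 2 ('a'): no match needed
  Position 3 ('c'): no match needed
  Position 4 ('c'): no match needed
  Position 5 ('b'): matches sub[1] = 'b'
All 2 characters matched => is a subsequence

1


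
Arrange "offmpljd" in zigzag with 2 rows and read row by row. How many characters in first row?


Zigzag "offmpljd" into 2 rows:
Placing characters:
  'o' => row 0
  'f' => row 1
  'f' => row 0
  'm' => row 1
  'p' => row 0
  'l' => row 1
  'j' => row 0
  'd' => row 1
Rows:
  Row 0: "ofpj"
  Row 1: "fmld"
First row length: 4

4


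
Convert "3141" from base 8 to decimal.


Input: "3141" in base 8
Positional expansion:
  Digit '3' (value 3) x 8^3 = 1536
  Digit '1' (value 1) x 8^2 = 64
  Digit '4' (value 4) x 8^1 = 32
  Digit '1' (value 1) x 8^0 = 1
Sum = 1633

1633


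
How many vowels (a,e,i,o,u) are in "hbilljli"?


Input: hbilljli
Checking each character:
  'h' at position 0: consonant
  'b' at position 1: consonant
  'i' at position 2: vowel (running total: 1)
  'l' at position 3: consonant
  'l' at position 4: consonant
  'j' at position 5: consonant
  'l' at position 6: consonant
  'i' at position 7: vowel (running total: 2)
Total vowels: 2

2


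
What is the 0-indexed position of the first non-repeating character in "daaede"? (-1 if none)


Input: daaede
Character frequencies:
  'a': 2
  'd': 2
  'e': 2
Scanning left to right for freq == 1:
  Position 0 ('d'): freq=2, skip
  Position 1 ('a'): freq=2, skip
  Position 2 ('a'): freq=2, skip
  Position 3 ('e'): freq=2, skip
  Position 4 ('d'): freq=2, skip
  Position 5 ('e'): freq=2, skip
  No unique character found => answer = -1

-1


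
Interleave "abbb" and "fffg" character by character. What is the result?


Interleaving "abbb" and "fffg":
  Position 0: 'a' from first, 'f' from second => "af"
  Position 1: 'b' from first, 'f' from second => "bf"
  Position 2: 'b' from first, 'f' from second => "bf"
  Position 3: 'b' from first, 'g' from second => "bg"
Result: afbfbfbg

afbfbfbg


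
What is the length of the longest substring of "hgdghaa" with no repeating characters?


Input: "hgdghaa"
Sliding window (track last position of each char):
  Position 0 ('h'): window [0,0] length 1 -- new best
  Position 1 ('g'): window [0,1] length 2 -- new best
  Position 2 ('d'): window [0,2] length 3 -- new best
  Position 3 ('g'): repeat (last at 1), move window start to 2
  Position 3 ('g'): window [2,3] length 2
  Position 4 ('h'): window [2,4] length 3
  Position 5 ('a'): window [2,5] length 4 -- new best
  Position 6 ('a'): repeat (last at 5), move window start to 6
  Position 6 ('a'): window [6,6] length 1
Longest substring with no repeats: "dgha" with length 4

4


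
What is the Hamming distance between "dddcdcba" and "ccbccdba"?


Comparing "dddcdcba" and "ccbccdba" position by position:
  Position 0: 'd' vs 'c' => differ
  Position 1: 'd' vs 'c' => differ
  Position 2: 'd' vs 'b' => differ
  Position 3: 'c' vs 'c' => same
  Position 4: 'd' vs 'c' => differ
  Position 5: 'c' vs 'd' => differ
  Position 6: 'b' vs 'b' => same
  Position 7: 'a' vs 'a' => same
Total differences (Hamming distance): 5

5


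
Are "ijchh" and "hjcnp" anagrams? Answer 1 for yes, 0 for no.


Strings: "ijchh", "hjcnp"
Sorted first:  chhij
Sorted second: chjnp
Differ at position 2: 'h' vs 'j' => not anagrams

0


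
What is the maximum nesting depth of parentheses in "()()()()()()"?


Input: "()()()()()()"
Tracking depth:
  Position 0 '(': depth becomes 1
  Position 1 ')': depth becomes 0
  Position 2 '(': depth becomes 1
  Position 3 ')': depth becomes 0
  Position 4 '(': depth becomes 1
  Position 5 ')': depth becomes 0
  Position 6 '(': depth becomes 1
  Position 7 ')': depth becomes 0
  Position 8 '(': depth becomes 1
  Position 9 ')': depth becomes 0
  Position 10 '(': depth becomes 1
  Position 11 ')': depth becomes 0
Maximum depth reached: 1

1


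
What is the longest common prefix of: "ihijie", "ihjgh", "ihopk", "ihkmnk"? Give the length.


Words: ihijie, ihjgh, ihopk, ihkmnk
  Position 0: all 'i' => match
  Position 1: all 'h' => match
  Position 2: ('i', 'j', 'o', 'k') => mismatch, stop
LCP = "ih" (length 2)

2


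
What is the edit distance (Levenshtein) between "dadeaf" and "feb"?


Computing edit distance: "dadeaf" -> "feb"
DP table:
           f    e    b
      0    1    2    3
  d   1    1    2    3
  a   2    2    2    3
  d   3    3    3    3
  e   4    4    3    4
  a   5    5    4    4
  f   6    5    5    5
Edit distance = dp[6][3] = 5

5


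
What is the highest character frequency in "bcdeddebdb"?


Input: bcdeddebdb
Character counts:
  'b': 3
  'c': 1
  'd': 4
  'e': 2
Maximum frequency: 4

4


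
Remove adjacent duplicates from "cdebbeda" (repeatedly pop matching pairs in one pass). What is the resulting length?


Input: cdebbeda
Stack-based adjacent duplicate removal:
  Read 'c': push. Stack: c
  Read 'd': push. Stack: cd
  Read 'e': push. Stack: cde
  Read 'b': push. Stack: cdeb
  Read 'b': matches stack top 'b' => pop. Stack: cde
  Read 'e': matches stack top 'e' => pop. Stack: cd
  Read 'd': matches stack top 'd' => pop. Stack: c
  Read 'a': push. Stack: ca
Final stack: "ca" (length 2)

2


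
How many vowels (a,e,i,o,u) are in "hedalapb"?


Input: hedalapb
Checking each character:
  'h' at position 0: consonant
  'e' at position 1: vowel (running total: 1)
  'd' at position 2: consonant
  'a' at position 3: vowel (running total: 2)
  'l' at position 4: consonant
  'a' at position 5: vowel (running total: 3)
  'p' at position 6: consonant
  'b' at position 7: consonant
Total vowels: 3

3


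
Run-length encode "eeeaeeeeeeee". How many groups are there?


Input: eeeaeeeeeeee
Scanning for consecutive runs:
  Group 1: 'e' x 3 (positions 0-2)
  Group 2: 'a' x 1 (positions 3-3)
  Group 3: 'e' x 8 (positions 4-11)
Total groups: 3

3


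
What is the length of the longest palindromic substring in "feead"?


Input: "feead"
Checking substrings for palindromes:
  [1:3] "ee" (len 2) => palindrome
Longest palindromic substring: "ee" with length 2

2


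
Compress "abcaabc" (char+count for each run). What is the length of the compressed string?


Input: abcaabc
Runs:
  'a' x 1 => "a1"
  'b' x 1 => "b1"
  'c' x 1 => "c1"
  'a' x 2 => "a2"
  'b' x 1 => "b1"
  'c' x 1 => "c1"
Compressed: "a1b1c1a2b1c1"
Compressed length: 12

12


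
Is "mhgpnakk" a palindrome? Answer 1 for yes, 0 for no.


Input: mhgpnakk
Reversed: kkanpghm
  Compare pos 0 ('m') with pos 7 ('k'): MISMATCH
  Compare pos 1 ('h') with pos 6 ('k'): MISMATCH
  Compare pos 2 ('g') with pos 5 ('a'): MISMATCH
  Compare pos 3 ('p') with pos 4 ('n'): MISMATCH
Result: not a palindrome

0


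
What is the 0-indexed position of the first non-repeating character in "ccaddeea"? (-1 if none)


Input: ccaddeea
Character frequencies:
  'a': 2
  'c': 2
  'd': 2
  'e': 2
Scanning left to right for freq == 1:
  Position 0 ('c'): freq=2, skip
  Position 1 ('c'): freq=2, skip
  Position 2 ('a'): freq=2, skip
  Position 3 ('d'): freq=2, skip
  Position 4 ('d'): freq=2, skip
  Position 5 ('e'): freq=2, skip
  Position 6 ('e'): freq=2, skip
  Position 7 ('a'): freq=2, skip
  No unique character found => answer = -1

-1


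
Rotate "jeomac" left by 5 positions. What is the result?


Input: "jeomac", rotate left by 5
First 5 characters: "jeoma"
Remaining characters: "c"
Concatenate remaining + first: "c" + "jeoma" = "cjeoma"

cjeoma


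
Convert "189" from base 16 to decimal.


Input: "189" in base 16
Positional expansion:
  Digit '1' (value 1) x 16^2 = 256
  Digit '8' (value 8) x 16^1 = 128
  Digit '9' (value 9) x 16^0 = 9
Sum = 393

393


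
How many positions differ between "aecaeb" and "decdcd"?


Comparing "aecaeb" and "decdcd" position by position:
  Position 0: 'a' vs 'd' => DIFFER
  Position 1: 'e' vs 'e' => same
  Position 2: 'c' vs 'c' => same
  Position 3: 'a' vs 'd' => DIFFER
  Position 4: 'e' vs 'c' => DIFFER
  Position 5: 'b' vs 'd' => DIFFER
Positions that differ: 4

4


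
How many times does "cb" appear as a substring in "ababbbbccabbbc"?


Searching for "cb" in "ababbbbccabbbc"
Scanning each position:
  Position 0: "ab" => no
  Position 1: "ba" => no
  Position 2: "ab" => no
  Position 3: "bb" => no
  Position 4: "bb" => no
  Position 5: "bb" => no
  Position 6: "bc" => no
  Position 7: "cc" => no
  Position 8: "ca" => no
  Position 9: "ab" => no
  Position 10: "bb" => no
  Position 11: "bb" => no
  Position 12: "bc" => no
Total occurrences: 0

0
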